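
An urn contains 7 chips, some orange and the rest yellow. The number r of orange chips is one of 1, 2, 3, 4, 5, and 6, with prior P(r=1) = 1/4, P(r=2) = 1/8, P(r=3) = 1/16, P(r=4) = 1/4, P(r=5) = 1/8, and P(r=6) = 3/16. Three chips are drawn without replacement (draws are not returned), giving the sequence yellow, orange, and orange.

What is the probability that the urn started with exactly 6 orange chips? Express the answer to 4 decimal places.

0.2514

For each hypothesis, P(data | H) works out to: P(data | r = 1) = (6/7)(1/6)(0/5) = 0; P(data | r = 2) = (5/7)(2/6)(1/5) = 0.047619; P(data | r = 3) = (4/7)(3/6)(2/5) = 0.11429; P(data | r = 4) = (3/7)(4/6)(3/5) = 0.17143; P(data | r = 5) = (2/7)(5/6)(4/5) = 0.19048; P(data | r = 6) = (1/7)(6/6)(5/5) = 0.14286.
The prior-weighted likelihoods are 1/4 · 0 = 0, 1/8 · 0.047619 = 0.0059524, 1/16 · 0.11429 = 0.0071429, 1/4 · 0.17143 = 0.042857, 1/8 · 0.19048 = 0.02381, 3/16 · 0.14286 = 0.026786; with total 0.10655.
Therefore the posterior P(r = 6 | data) = (0.026786) / (0.10655) = 0.2514.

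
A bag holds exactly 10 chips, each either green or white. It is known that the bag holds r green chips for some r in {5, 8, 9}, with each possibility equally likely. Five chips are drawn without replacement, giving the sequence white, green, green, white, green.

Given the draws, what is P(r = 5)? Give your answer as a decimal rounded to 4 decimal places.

Under each hypothesis, the probability of the observed sequence is: P(data | r = 5) = (5/10)(5/9)(4/8)(4/7)(3/6) = 5/126; P(data | r = 8) = (2/10)(8/9)(7/8)(1/7)(6/6) = 1/45; P(data | r = 9) = (1/10)(9/9)(8/8)(0/7) = 0.
Weighting by the prior gives 1/3 · 5/126 = 5/378, 1/3 · 1/45 = 1/135, 1/3 · 0 = 0; summing to 13/630.
By Bayes' rule, P(r = 5 | data) = (5/378) / (13/630) = 25/39.

0.6410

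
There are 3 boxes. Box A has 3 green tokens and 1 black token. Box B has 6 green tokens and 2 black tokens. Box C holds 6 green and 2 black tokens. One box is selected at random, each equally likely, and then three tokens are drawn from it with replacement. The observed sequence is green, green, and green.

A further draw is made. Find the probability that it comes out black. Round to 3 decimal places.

Compute the likelihood of the observed sequence for each case: P(data | box A) = (3/4)(3/4)(3/4) = 27/64; P(data | box B) = (6/8)(6/8)(6/8) = 27/64; P(data | box C) = (6/8)(6/8)(6/8) = 27/64.
The prior-weighted likelihoods are 1/3 · 27/64 = 9/64, 1/3 · 27/64 = 9/64, 1/3 · 27/64 = 9/64; summing to 27/64.
The posterior is then P(box A | data) = 1/3, P(box B | data) = 1/3, P(box C | data) = 1/3.
The predictive probability is P(black next | data) = (1/4)(1/3) + (1/4)(1/3) + (1/4)(1/3) = 1/4.

0.250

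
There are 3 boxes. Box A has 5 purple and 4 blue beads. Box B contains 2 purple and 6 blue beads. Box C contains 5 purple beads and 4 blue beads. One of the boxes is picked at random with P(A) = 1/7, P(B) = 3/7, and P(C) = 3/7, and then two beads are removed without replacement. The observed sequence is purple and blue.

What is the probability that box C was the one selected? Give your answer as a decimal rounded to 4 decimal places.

Under each hypothesis, the probability of the observed sequence is: P(data | box A) = (5/9)(4/8) = 5/18; P(data | box B) = (2/8)(6/7) = 3/14; P(data | box C) = (5/9)(4/8) = 5/18.
Multiplying each by its prior: 1/7 · 5/18 = 5/126, 3/7 · 3/14 = 9/98, 3/7 · 5/18 = 5/42; these sum to 221/882.
By Bayes' rule, P(box C | data) = (5/42) / (221/882) = 105/221.

0.4751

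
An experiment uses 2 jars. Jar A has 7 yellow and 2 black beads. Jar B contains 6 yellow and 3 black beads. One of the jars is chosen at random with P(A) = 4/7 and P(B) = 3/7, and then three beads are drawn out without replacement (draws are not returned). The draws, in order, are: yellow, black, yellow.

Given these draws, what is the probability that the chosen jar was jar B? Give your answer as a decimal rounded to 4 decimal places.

0.4455

Under each hypothesis, the probability of the observed sequence is: P(data | jar A) = (7/9)(2/8)(6/7) = 1/6; P(data | jar B) = (6/9)(3/8)(5/7) = 5/28.
Multiplying each by its prior: 4/7 · 1/6 = 2/21, 3/7 · 5/28 = 15/196; summing to 101/588.
By Bayes' rule, P(jar B | data) = (15/196) / (101/588) = 45/101.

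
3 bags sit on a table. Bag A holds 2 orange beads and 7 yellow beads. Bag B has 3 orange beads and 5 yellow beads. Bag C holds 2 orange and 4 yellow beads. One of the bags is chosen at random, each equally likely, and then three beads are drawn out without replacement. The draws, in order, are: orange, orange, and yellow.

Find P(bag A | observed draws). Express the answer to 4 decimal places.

The likelihood of the observed sequence under each hypothesis: P(data | bag A) = (2/9)(1/8)(7/7) = 0.027778; P(data | bag B) = (3/8)(2/7)(5/6) = 0.089286; P(data | bag C) = (2/6)(1/5)(4/4) = 0.066667.
Multiplying each by its prior: 1/3 · 0.027778 = 0.0092593, 1/3 · 0.089286 = 0.029762, 1/3 · 0.066667 = 0.022222; summing to 0.061243.
So P(bag A | data) = (0.0092593) / (0.061243) = 0.15119.

0.1512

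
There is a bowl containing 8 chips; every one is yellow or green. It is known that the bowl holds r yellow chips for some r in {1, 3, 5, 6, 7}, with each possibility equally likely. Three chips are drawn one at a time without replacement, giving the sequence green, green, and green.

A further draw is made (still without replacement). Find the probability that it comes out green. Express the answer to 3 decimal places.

Compute the likelihood of the observed sequence for each case: P(data | r = 1) = (7/8)(6/7)(5/6) = 5/8; P(data | r = 3) = (5/8)(4/7)(3/6) = 5/28; P(data | r = 5) = (3/8)(2/7)(1/6) = 1/56; P(data | r = 6) = (2/8)(1/7)(0/6) = 0; P(data | r = 7) = (1/8)(0/7) = 0.
Multiplying each by its prior: 1/5 · 5/8 = 1/8, 1/5 · 5/28 = 1/28, 1/5 · 1/56 = 1/280, 1/5 · 0 = 0, 1/5 · 0 = 0; summing to 23/140.
Dividing through by the total gives posterior P(r = 1 | data) = 35/46, P(r = 3 | data) = 5/23, P(r = 5 | data) = 1/46, P(r = 6 | data) = 0, P(r = 7 | data) = 0.
So P(green next | data) = Σ P(green next | H) P(H | data) = (4/5)(35/46) + (2/5)(5/23) + (0)(1/46) = 16/23.

0.696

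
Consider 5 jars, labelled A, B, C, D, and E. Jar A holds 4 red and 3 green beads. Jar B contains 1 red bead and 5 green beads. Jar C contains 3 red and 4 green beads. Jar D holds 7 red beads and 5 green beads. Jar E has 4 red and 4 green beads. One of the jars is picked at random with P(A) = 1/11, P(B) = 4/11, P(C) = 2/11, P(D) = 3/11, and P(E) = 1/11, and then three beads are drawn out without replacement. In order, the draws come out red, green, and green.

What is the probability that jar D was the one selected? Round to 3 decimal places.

Under each hypothesis, the probability of the observed sequence is: P(data | jar A) = (4/7)(3/6)(2/5) = 0.11429; P(data | jar B) = (1/6)(5/5)(4/4) = 0.16667; P(data | jar C) = (3/7)(4/6)(3/5) = 0.17143; P(data | jar D) = (7/12)(5/11)(4/10) = 0.10606; P(data | jar E) = (4/8)(4/7)(3/6) = 0.14286.
The prior-weighted likelihoods are 1/11 · 0.11429 = 0.01039, 4/11 · 0.16667 = 0.060606, 2/11 · 0.17143 = 0.031169, 3/11 · 0.10606 = 0.028926, 1/11 · 0.14286 = 0.012987; with total 0.14408.
So P(jar D | data) = (0.028926) / (0.14408) = 0.20076.

0.201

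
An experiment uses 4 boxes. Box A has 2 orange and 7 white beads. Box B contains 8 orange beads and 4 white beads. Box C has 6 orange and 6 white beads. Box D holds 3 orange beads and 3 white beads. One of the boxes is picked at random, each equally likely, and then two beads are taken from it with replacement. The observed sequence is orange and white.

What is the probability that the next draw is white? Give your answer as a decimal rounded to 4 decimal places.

0.5123

For each hypothesis, P(data | H) works out to: P(data | box A) = (2/9)(7/9) = 14/81; P(data | box B) = (8/12)(4/12) = 2/9; P(data | box C) = (6/12)(6/12) = 1/4; P(data | box D) = (3/6)(3/6) = 1/4.
The prior-weighted likelihoods are 1/4 · 14/81 = 7/162, 1/4 · 2/9 = 1/18, 1/4 · 1/4 = 1/16, 1/4 · 1/4 = 1/16; with total 145/648.
Dividing through by the total gives posterior P(box A | data) = 0.1931, P(box B | data) = 0.24828, P(box C | data) = 0.27931, P(box D | data) = 0.27931.
The predictive probability is P(white next | data) = (7/9)(0.1931) + (1/3)(0.24828) + (1/2)(0.27931) + (1/2)(0.27931) = 0.51226.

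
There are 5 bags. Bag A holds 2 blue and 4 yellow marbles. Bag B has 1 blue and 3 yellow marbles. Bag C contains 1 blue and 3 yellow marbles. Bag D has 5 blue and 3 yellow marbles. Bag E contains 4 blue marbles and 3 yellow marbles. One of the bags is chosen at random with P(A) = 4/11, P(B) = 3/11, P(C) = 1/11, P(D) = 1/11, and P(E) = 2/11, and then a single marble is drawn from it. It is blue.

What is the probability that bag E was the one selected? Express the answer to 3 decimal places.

Compute the likelihood of this draw for each case: P(data | bag A) = (2/6) = 0.33333; P(data | bag B) = (1/4) = 0.25; P(data | bag C) = (1/4) = 0.25; P(data | bag D) = (5/8) = 0.625; P(data | bag E) = (4/7) = 0.57143.
Multiplying each by its prior: 4/11 · 0.33333 = 0.12121, 3/11 · 0.25 = 0.068182, 1/11 · 0.25 = 0.022727, 1/11 · 0.625 = 0.056818, 2/11 · 0.57143 = 0.1039; summing to 0.37284.
Hence P(bag E | data) = (0.1039) / (0.37284) = 0.27866.

0.279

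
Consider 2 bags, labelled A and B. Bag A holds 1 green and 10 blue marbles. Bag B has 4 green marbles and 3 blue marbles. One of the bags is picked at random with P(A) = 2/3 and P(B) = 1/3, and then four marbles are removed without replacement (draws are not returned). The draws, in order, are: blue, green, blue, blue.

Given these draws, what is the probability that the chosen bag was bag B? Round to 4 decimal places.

Compute the likelihood of the observed sequence for each case: P(data | bag A) = (10/11)(1/10)(9/9)(8/8) = 1/11; P(data | bag B) = (3/7)(4/6)(2/5)(1/4) = 1/35.
Multiplying each by its prior: 2/3 · 1/11 = 2/33, 1/3 · 1/35 = 1/105; these sum to 27/385.
Hence P(bag B | data) = (1/105) / (27/385) = 11/81.

0.1358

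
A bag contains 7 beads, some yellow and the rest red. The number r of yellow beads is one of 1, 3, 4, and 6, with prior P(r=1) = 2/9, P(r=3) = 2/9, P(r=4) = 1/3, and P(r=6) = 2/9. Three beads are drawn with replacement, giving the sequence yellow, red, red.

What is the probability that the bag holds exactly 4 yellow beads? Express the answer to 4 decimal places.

The likelihood of the observed sequence under each hypothesis: P(data | r = 1) = (1/7)(6/7)(6/7) = 0.10496; P(data | r = 3) = (3/7)(4/7)(4/7) = 0.13994; P(data | r = 4) = (4/7)(3/7)(3/7) = 0.10496; P(data | r = 6) = (6/7)(1/7)(1/7) = 0.017493.
The prior-weighted likelihoods are 2/9 · 0.10496 = 0.023324, 2/9 · 0.13994 = 0.031098, 1/3 · 0.10496 = 0.034985, 2/9 · 0.017493 = 0.0038873; these sum to 0.093294.
Therefore the posterior P(r = 4 | data) = (0.034985) / (0.093294) = 0.375.

0.3750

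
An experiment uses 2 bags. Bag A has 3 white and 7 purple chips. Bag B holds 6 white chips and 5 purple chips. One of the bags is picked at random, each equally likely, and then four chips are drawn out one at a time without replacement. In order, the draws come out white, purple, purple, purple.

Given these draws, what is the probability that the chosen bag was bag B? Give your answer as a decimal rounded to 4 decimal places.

Under each hypothesis, the probability of the observed sequence is: P(data | bag A) = (3/10)(7/9)(6/8)(5/7) = 1/8; P(data | bag B) = (6/11)(5/10)(4/9)(3/8) = 1/22.
Weighting by the prior gives 1/2 · 1/8 = 1/16, 1/2 · 1/22 = 1/44; with total 15/176.
Therefore the posterior P(bag B | data) = (1/44) / (15/176) = 4/15.

0.2667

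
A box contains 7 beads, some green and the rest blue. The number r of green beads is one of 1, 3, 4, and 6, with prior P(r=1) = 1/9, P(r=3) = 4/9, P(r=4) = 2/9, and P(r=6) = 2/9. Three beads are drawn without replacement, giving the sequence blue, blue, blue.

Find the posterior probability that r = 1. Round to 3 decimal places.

0.526

For each hypothesis, P(data | H) works out to: P(data | r = 1) = (6/7)(5/6)(4/5) = 4/7; P(data | r = 3) = (4/7)(3/6)(2/5) = 4/35; P(data | r = 4) = (3/7)(2/6)(1/5) = 1/35; P(data | r = 6) = (1/7)(0/6) = 0.
Weighting by the prior gives 1/9 · 4/7 = 4/63, 4/9 · 4/35 = 16/315, 2/9 · 1/35 = 2/315, 2/9 · 0 = 0; with total 38/315.
Hence P(r = 1 | data) = (4/63) / (38/315) = 10/19.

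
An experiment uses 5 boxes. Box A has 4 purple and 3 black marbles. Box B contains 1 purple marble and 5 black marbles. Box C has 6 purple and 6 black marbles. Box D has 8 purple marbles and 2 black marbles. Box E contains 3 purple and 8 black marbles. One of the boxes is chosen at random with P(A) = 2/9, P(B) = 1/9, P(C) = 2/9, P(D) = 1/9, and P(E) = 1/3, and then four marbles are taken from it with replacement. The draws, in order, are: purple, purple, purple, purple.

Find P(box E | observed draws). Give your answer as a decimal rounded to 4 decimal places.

Under each hypothesis, the probability of the observed sequence is: P(data | box A) = (4/7)(4/7)(4/7)(4/7) = 0.10662; P(data | box B) = (1/6)(1/6)(1/6)(1/6) = 0.0007716; P(data | box C) = (6/12)(6/12)(6/12)(6/12) = 0.0625; P(data | box D) = (8/10)(8/10)(8/10)(8/10) = 0.4096; P(data | box E) = (3/11)(3/11)(3/11)(3/11) = 0.0055324.
The prior-weighted likelihoods are 2/9 · 0.10662 = 0.023694, 1/9 · 0.0007716 = 8.5734e-05, 2/9 · 0.0625 = 0.013889, 1/9 · 0.4096 = 0.045511, 1/3 · 0.0055324 = 0.0018441; summing to 0.085024.
So P(box E | data) = (0.0018441) / (0.085024) = 0.02169.

0.0217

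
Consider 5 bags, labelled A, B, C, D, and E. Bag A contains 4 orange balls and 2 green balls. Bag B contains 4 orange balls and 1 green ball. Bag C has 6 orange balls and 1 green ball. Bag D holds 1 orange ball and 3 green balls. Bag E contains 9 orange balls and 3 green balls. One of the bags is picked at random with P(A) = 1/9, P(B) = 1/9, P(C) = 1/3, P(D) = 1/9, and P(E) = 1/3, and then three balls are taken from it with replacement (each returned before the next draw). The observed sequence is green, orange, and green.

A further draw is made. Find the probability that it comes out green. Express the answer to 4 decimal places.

Under each hypothesis, the probability of the observed sequence is: P(data | bag A) = (2/6)(4/6)(2/6) = 0.074074; P(data | bag B) = (1/5)(4/5)(1/5) = 0.032; P(data | bag C) = (1/7)(6/7)(1/7) = 0.017493; P(data | bag D) = (3/4)(1/4)(3/4) = 0.14062; P(data | bag E) = (3/12)(9/12)(3/12) = 0.046875.
The prior-weighted likelihoods are 1/9 · 0.074074 = 0.0082305, 1/9 · 0.032 = 0.0035556, 1/3 · 0.017493 = 0.0058309, 1/9 · 0.14062 = 0.015625, 1/3 · 0.046875 = 0.015625; these sum to 0.048867.
The posterior is then P(bag A | data) = 0.16843, P(bag B | data) = 0.07276, P(bag C | data) = 0.11932, P(bag D | data) = 0.31975, P(bag E | data) = 0.31975.
So P(green next | data) = Σ P(green next | H) P(H | data) = (1/3)(0.16843) + (1/5)(0.07276) + (1/7)(0.11932) + (3/4)(0.31975) + (1/4)(0.31975) = 0.40749.

0.4075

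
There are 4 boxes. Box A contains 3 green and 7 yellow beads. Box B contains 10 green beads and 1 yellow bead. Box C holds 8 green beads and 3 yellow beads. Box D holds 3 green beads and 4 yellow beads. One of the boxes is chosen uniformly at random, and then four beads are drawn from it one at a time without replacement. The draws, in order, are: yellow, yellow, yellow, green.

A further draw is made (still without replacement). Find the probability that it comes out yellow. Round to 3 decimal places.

Under each hypothesis, the probability of the observed sequence is: P(data | box A) = (7/10)(6/9)(5/8)(3/7) = 0.125; P(data | box B) = (1/11)(0/10) = 0; P(data | box C) = (3/11)(2/10)(1/9)(8/8) = 0.0060606; P(data | box D) = (4/7)(3/6)(2/5)(3/4) = 0.085714.
Weighting by the prior gives 1/4 · 0.125 = 0.03125, 1/4 · 0 = 0, 1/4 · 0.0060606 = 0.0015152, 1/4 · 0.085714 = 0.021429; these sum to 0.054194.
Normalising, the posterior is P(box A | data) = 0.57664, P(box B | data) = 0, P(box C | data) = 0.027958, P(box D | data) = 0.39541.
The predictive probability is P(yellow next | data) = (2/3)(0.57664) + (0)(0.027958) + (1/3)(0.39541) = 0.51623.

0.516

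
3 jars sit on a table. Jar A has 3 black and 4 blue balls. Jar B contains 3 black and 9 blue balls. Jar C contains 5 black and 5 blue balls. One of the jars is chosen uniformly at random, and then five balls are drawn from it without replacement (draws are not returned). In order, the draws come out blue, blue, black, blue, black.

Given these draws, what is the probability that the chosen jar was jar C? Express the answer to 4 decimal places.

0.3085

Compute the likelihood of the observed sequence for each case: P(data | jar A) = (4/7)(3/6)(3/5)(2/4)(2/3) = 0.057143; P(data | jar B) = (9/12)(8/11)(3/10)(7/9)(2/8) = 0.031818; P(data | jar C) = (5/10)(4/9)(5/8)(3/7)(4/6) = 0.039683.
Multiplying each by its prior: 1/3 · 0.057143 = 0.019048, 1/3 · 0.031818 = 0.010606, 1/3 · 0.039683 = 0.013228; summing to 0.042881.
Hence P(jar C | data) = (0.013228) / (0.042881) = 0.30847.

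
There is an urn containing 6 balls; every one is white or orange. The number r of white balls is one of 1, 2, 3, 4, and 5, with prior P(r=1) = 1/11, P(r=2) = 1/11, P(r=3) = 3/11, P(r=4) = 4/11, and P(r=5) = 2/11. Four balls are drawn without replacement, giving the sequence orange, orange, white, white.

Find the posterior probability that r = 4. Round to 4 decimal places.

0.4211

Compute the likelihood of the observed sequence for each case: P(data | r = 1) = (5/6)(4/5)(1/4)(0/3) = 0; P(data | r = 2) = (4/6)(3/5)(2/4)(1/3) = 1/15; P(data | r = 3) = (3/6)(2/5)(3/4)(2/3) = 1/10; P(data | r = 4) = (2/6)(1/5)(4/4)(3/3) = 1/15; P(data | r = 5) = (1/6)(0/5) = 0.
Weighting by the prior gives 1/11 · 0 = 0, 1/11 · 1/15 = 1/165, 3/11 · 1/10 = 3/110, 4/11 · 1/15 = 4/165, 2/11 · 0 = 0; these sum to 19/330.
So P(r = 4 | data) = (4/165) / (19/330) = 8/19.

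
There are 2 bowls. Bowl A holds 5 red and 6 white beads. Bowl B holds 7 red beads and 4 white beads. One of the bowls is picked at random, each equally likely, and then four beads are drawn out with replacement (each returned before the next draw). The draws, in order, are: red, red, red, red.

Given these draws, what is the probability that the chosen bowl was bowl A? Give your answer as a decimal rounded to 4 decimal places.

Under each hypothesis, the probability of the observed sequence is: P(data | bowl A) = (5/11)(5/11)(5/11)(5/11) = 0.042688; P(data | bowl B) = (7/11)(7/11)(7/11)(7/11) = 0.16399.
Weighting by the prior gives 1/2 · 0.042688 = 0.021344, 1/2 · 0.16399 = 0.081996; summing to 0.10334.
Hence P(bowl A | data) = (0.021344) / (0.10334) = 0.20654.

0.2065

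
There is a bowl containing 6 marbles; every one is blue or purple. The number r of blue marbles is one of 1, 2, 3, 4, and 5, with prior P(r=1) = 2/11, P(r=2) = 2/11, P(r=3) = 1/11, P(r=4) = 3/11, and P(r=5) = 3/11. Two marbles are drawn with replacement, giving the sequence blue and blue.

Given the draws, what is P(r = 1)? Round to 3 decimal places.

Under each hypothesis, the probability of the observed sequence is: P(data | r = 1) = (1/6)(1/6) = 1/36; P(data | r = 2) = (2/6)(2/6) = 1/9; P(data | r = 3) = (3/6)(3/6) = 1/4; P(data | r = 4) = (4/6)(4/6) = 4/9; P(data | r = 5) = (5/6)(5/6) = 25/36.
Multiplying each by its prior: 2/11 · 1/36 = 1/198, 2/11 · 1/9 = 2/99, 1/11 · 1/4 = 1/44, 3/11 · 4/9 = 4/33, 3/11 · 25/36 = 25/132; with total 71/198.
By Bayes' rule, P(r = 1 | data) = (1/198) / (71/198) = 1/71.

0.014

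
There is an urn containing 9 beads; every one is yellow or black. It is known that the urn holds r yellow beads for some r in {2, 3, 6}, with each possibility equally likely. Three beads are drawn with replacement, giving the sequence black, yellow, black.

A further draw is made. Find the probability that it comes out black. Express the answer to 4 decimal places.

0.6393

Under each hypothesis, the probability of the observed sequence is: P(data | r = 2) = (7/9)(2/9)(7/9) = 0.13443; P(data | r = 3) = (6/9)(3/9)(6/9) = 0.14815; P(data | r = 6) = (3/9)(6/9)(3/9) = 0.074074.
Weighting by the prior gives 1/3 · 0.13443 = 0.04481, 1/3 · 0.14815 = 0.049383, 1/3 · 0.074074 = 0.024691; these sum to 0.11888.
The posterior is then P(r = 2 | data) = 0.37692, P(r = 3 | data) = 0.41538, P(r = 6 | data) = 0.20769.
The predictive probability is P(black next | data) = (7/9)(0.37692) + (2/3)(0.41538) + (1/3)(0.20769) = 0.63932.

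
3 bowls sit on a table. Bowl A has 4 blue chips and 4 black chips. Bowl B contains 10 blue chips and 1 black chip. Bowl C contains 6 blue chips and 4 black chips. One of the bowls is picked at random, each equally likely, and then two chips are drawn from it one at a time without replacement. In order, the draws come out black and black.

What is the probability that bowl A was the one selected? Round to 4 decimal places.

Compute the likelihood of the observed sequence for each case: P(data | bowl A) = (4/8)(3/7) = 3/14; P(data | bowl B) = (1/11)(0/10) = 0; P(data | bowl C) = (4/10)(3/9) = 2/15.
Multiplying each by its prior: 1/3 · 3/14 = 1/14, 1/3 · 0 = 0, 1/3 · 2/15 = 2/45; summing to 73/630.
By Bayes' rule, P(bowl A | data) = (1/14) / (73/630) = 45/73.

0.6164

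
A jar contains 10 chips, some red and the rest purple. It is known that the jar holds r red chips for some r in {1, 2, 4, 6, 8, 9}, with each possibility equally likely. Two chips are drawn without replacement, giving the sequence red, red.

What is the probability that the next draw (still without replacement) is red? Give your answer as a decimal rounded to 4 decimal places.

Under each hypothesis, the probability of the observed sequence is: P(data | r = 1) = (1/10)(0/9) = 0; P(data | r = 2) = (2/10)(1/9) = 1/45; P(data | r = 4) = (4/10)(3/9) = 2/15; P(data | r = 6) = (6/10)(5/9) = 1/3; P(data | r = 8) = (8/10)(7/9) = 28/45; P(data | r = 9) = (9/10)(8/9) = 4/5.
The prior-weighted likelihoods are 1/6 · 0 = 0, 1/6 · 1/45 = 1/270, 1/6 · 2/15 = 1/45, 1/6 · 1/3 = 1/18, 1/6 · 28/45 = 14/135, 1/6 · 4/5 = 2/15; summing to 43/135.
Normalising, the posterior is P(r = 1 | data) = 0, P(r = 2 | data) = 1/86, P(r = 4 | data) = 3/43, P(r = 6 | data) = 15/86, P(r = 8 | data) = 14/43, P(r = 9 | data) = 18/43.
The predictive probability is P(red next | data) = (0)(1/86) + (1/4)(3/43) + (1/2)(15/86) + (3/4)(14/43) + (7/8)(18/43) = 123/172.

0.7151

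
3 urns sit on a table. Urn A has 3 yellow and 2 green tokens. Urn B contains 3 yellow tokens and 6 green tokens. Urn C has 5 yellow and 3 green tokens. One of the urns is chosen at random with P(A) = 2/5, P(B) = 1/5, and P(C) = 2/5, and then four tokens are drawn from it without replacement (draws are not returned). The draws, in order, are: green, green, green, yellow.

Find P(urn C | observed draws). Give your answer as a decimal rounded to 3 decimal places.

0.231

Compute the likelihood of the observed sequence for each case: P(data | urn A) = (2/5)(1/4)(0/3) = 0; P(data | urn B) = (6/9)(5/8)(4/7)(3/6) = 5/42; P(data | urn C) = (3/8)(2/7)(1/6)(5/5) = 1/56.
Multiplying each by its prior: 2/5 · 0 = 0, 1/5 · 5/42 = 1/42, 2/5 · 1/56 = 1/140; these sum to 13/420.
By Bayes' rule, P(urn C | data) = (1/140) / (13/420) = 3/13.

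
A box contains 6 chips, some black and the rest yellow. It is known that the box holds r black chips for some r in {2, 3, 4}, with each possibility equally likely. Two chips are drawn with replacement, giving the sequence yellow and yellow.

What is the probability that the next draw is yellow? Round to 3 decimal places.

0.569

Under each hypothesis, the probability of the observed sequence is: P(data | r = 2) = (4/6)(4/6) = 4/9; P(data | r = 3) = (3/6)(3/6) = 1/4; P(data | r = 4) = (2/6)(2/6) = 1/9.
Weighting by the prior gives 1/3 · 4/9 = 4/27, 1/3 · 1/4 = 1/12, 1/3 · 1/9 = 1/27; with total 29/108.
Normalising, the posterior is P(r = 2 | data) = 16/29, P(r = 3 | data) = 9/29, P(r = 4 | data) = 4/29.
Averaging over the posterior, P(yellow next | data) = (2/3)(16/29) + (1/2)(9/29) + (1/3)(4/29) = 33/58.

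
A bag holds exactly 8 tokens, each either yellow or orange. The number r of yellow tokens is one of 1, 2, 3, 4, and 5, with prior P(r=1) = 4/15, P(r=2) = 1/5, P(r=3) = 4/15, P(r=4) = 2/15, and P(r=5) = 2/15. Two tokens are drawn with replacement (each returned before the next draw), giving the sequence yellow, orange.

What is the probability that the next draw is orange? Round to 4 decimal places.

The likelihood of the observed sequence under each hypothesis: P(data | r = 1) = (1/8)(7/8) = 7/64; P(data | r = 2) = (2/8)(6/8) = 3/16; P(data | r = 3) = (3/8)(5/8) = 15/64; P(data | r = 4) = (4/8)(4/8) = 1/4; P(data | r = 5) = (5/8)(3/8) = 15/64.
Multiplying each by its prior: 4/15 · 7/64 = 7/240, 1/5 · 3/16 = 3/80, 4/15 · 15/64 = 1/16, 2/15 · 1/4 = 1/30, 2/15 · 15/64 = 1/32; with total 31/160.
Normalising, the posterior is P(r = 1 | data) = 14/93, P(r = 2 | data) = 6/31, P(r = 3 | data) = 10/31, P(r = 4 | data) = 16/93, P(r = 5 | data) = 5/31.
Averaging over the posterior, P(orange next | data) = (7/8)(14/93) + (3/4)(6/31) + (5/8)(10/31) + (1/2)(16/93) + (3/8)(5/31) = 5/8.

0.6250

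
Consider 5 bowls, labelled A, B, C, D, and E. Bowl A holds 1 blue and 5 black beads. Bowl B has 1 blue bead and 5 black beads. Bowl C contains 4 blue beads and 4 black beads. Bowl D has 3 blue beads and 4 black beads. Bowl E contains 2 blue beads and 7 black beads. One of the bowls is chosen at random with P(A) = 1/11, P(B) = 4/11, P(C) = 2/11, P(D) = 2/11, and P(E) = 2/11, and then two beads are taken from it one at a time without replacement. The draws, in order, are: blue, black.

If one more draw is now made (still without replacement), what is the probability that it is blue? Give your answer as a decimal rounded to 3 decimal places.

0.241

Compute the likelihood of the observed sequence for each case: P(data | bowl A) = (1/6)(5/5) = 1/6; P(data | bowl B) = (1/6)(5/5) = 1/6; P(data | bowl C) = (4/8)(4/7) = 2/7; P(data | bowl D) = (3/7)(4/6) = 2/7; P(data | bowl E) = (2/9)(7/8) = 7/36.
Multiplying each by its prior: 1/11 · 1/6 = 1/66, 4/11 · 1/6 = 2/33, 2/11 · 2/7 = 4/77, 2/11 · 2/7 = 4/77, 2/11 · 7/36 = 7/198; these sum to 149/693.
Dividing through by the total gives posterior P(bowl A | data) = 0.07047, P(bowl B | data) = 0.28188, P(bowl C | data) = 0.24161, P(bowl D | data) = 0.24161, P(bowl E | data) = 0.16443.
The predictive probability is P(blue next | data) = (0)(0.07047) + (0)(0.28188) + (1/2)(0.24161) + (2/5)(0.24161) + (1/7)(0.16443) = 0.24094.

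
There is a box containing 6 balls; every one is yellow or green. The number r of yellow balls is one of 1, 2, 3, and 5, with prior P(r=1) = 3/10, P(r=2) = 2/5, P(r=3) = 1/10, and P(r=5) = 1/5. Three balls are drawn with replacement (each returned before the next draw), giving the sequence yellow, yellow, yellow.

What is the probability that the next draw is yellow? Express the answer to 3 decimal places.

0.747

Under each hypothesis, the probability of the observed sequence is: P(data | r = 1) = (1/6)(1/6)(1/6) = 1/216; P(data | r = 2) = (2/6)(2/6)(2/6) = 1/27; P(data | r = 3) = (3/6)(3/6)(3/6) = 1/8; P(data | r = 5) = (5/6)(5/6)(5/6) = 125/216.
The prior-weighted likelihoods are 3/10 · 1/216 = 1/720, 2/5 · 1/27 = 2/135, 1/10 · 1/8 = 1/80, 1/5 · 125/216 = 25/216; with total 13/90.
Normalising, the posterior is P(r = 1 | data) = 1/104, P(r = 2 | data) = 4/39, P(r = 3 | data) = 9/104, P(r = 5 | data) = 125/156.
So P(yellow next | data) = Σ P(yellow next | H) P(H | data) = (1/6)(1/104) + (1/3)(4/39) + (1/2)(9/104) + (5/6)(125/156) = 233/312.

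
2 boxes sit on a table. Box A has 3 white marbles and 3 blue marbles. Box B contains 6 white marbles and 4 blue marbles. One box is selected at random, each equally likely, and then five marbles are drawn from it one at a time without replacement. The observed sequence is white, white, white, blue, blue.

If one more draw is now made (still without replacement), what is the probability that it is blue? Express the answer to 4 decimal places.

The likelihood of the observed sequence under each hypothesis: P(data | box A) = (3/6)(2/5)(1/4)(3/3)(2/2) = 1/20; P(data | box B) = (6/10)(5/9)(4/8)(4/7)(3/6) = 1/21.
Multiplying each by its prior: 1/2 · 1/20 = 1/40, 1/2 · 1/21 = 1/42; summing to 41/840.
The posterior is then P(box A | data) = 21/41, P(box B | data) = 20/41.
So P(blue next | data) = Σ P(blue next | H) P(H | data) = (1)(21/41) + (2/5)(20/41) = 29/41.

0.7073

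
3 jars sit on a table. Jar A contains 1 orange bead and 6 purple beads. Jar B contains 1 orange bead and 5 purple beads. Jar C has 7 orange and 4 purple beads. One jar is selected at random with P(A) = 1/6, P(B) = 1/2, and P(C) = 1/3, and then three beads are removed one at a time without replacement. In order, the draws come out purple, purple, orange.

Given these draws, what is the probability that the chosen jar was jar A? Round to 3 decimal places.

Compute the likelihood of the observed sequence for each case: P(data | jar A) = (6/7)(5/6)(1/5) = 0.14286; P(data | jar B) = (5/6)(4/5)(1/4) = 0.16667; P(data | jar C) = (4/11)(3/10)(7/9) = 0.084848.
Multiplying each by its prior: 1/6 · 0.14286 = 0.02381, 1/2 · 0.16667 = 0.083333, 1/3 · 0.084848 = 0.028283; summing to 0.13543.
Therefore the posterior P(jar A | data) = (0.02381) / (0.13543) = 0.17581.

0.176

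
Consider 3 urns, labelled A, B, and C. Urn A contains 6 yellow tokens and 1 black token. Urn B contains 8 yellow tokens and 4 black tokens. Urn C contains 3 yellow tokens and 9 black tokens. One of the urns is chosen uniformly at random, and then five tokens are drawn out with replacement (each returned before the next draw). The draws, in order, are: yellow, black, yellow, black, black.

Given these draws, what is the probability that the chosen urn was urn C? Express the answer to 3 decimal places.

0.586

Under each hypothesis, the probability of the observed sequence is: P(data | urn A) = (6/7)(1/7)(6/7)(1/7)(1/7) = 0.002142; P(data | urn B) = (8/12)(4/12)(8/12)(4/12)(4/12) = 0.016461; P(data | urn C) = (3/12)(9/12)(3/12)(9/12)(9/12) = 0.026367.
Weighting by the prior gives 1/3 · 0.002142 = 0.00071399, 1/3 · 0.016461 = 0.005487, 1/3 · 0.026367 = 0.0087891; these sum to 0.01499.
Therefore the posterior P(urn C | data) = (0.0087891) / (0.01499) = 0.58633.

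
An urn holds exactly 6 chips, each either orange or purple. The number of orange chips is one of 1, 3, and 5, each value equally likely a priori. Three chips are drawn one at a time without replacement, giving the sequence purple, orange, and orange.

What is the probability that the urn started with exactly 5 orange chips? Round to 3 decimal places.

0.526

The likelihood of the observed sequence under each hypothesis: P(data | r = 1) = (5/6)(1/5)(0/4) = 0; P(data | r = 3) = (3/6)(3/5)(2/4) = 3/20; P(data | r = 5) = (1/6)(5/5)(4/4) = 1/6.
The prior-weighted likelihoods are 1/3 · 0 = 0, 1/3 · 3/20 = 1/20, 1/3 · 1/6 = 1/18; with total 19/180.
So P(r = 5 | data) = (1/18) / (19/180) = 10/19.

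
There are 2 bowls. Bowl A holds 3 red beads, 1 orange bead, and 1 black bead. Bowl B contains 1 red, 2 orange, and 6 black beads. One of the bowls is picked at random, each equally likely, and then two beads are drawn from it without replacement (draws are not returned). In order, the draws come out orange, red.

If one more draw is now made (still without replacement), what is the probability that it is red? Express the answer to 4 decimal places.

0.5625

Under each hypothesis, the probability of the observed sequence is: P(data | bowl A) = (1/5)(3/4) = 3/20; P(data | bowl B) = (2/9)(1/8) = 1/36.
Weighting by the prior gives 1/2 · 3/20 = 3/40, 1/2 · 1/36 = 1/72; these sum to 4/45.
Dividing through by the total gives posterior P(bowl A | data) = 27/32, P(bowl B | data) = 5/32.
Averaging over the posterior, P(red next | data) = (2/3)(27/32) + (0)(5/32) = 9/16.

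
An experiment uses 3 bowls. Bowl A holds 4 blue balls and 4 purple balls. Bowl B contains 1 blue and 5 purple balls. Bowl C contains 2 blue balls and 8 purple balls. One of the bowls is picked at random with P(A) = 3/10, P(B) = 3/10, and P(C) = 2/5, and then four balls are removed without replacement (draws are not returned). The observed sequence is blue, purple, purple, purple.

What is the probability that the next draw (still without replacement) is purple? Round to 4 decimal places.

Under each hypothesis, the probability of the observed sequence is: P(data | bowl A) = (4/8)(4/7)(3/6)(2/5) = 0.057143; P(data | bowl B) = (1/6)(5/5)(4/4)(3/3) = 0.16667; P(data | bowl C) = (2/10)(8/9)(7/8)(6/7) = 0.13333.
The prior-weighted likelihoods are 3/10 · 0.057143 = 0.017143, 3/10 · 0.16667 = 0.05, 2/5 · 0.13333 = 0.053333; these sum to 0.12048.
Dividing through by the total gives posterior P(bowl A | data) = 0.14229, P(bowl B | data) = 0.41502, P(bowl C | data) = 0.44269.
Averaging over the posterior, P(purple next | data) = (1/4)(0.14229) + (1)(0.41502) + (5/6)(0.44269) = 0.8195.

0.8195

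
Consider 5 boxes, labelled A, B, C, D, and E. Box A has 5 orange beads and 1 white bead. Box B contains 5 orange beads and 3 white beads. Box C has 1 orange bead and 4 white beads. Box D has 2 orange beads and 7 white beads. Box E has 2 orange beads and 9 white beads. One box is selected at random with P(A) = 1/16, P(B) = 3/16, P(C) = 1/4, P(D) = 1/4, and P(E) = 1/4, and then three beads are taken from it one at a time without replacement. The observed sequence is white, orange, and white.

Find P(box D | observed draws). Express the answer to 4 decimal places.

Compute the likelihood of the observed sequence for each case: P(data | box A) = (1/6)(5/5)(0/4) = 0; P(data | box B) = (3/8)(5/7)(2/6) = 0.089286; P(data | box C) = (4/5)(1/4)(3/3) = 0.2; P(data | box D) = (7/9)(2/8)(6/7) = 0.16667; P(data | box E) = (9/11)(2/10)(8/9) = 0.14545.
Multiplying each by its prior: 1/16 · 0 = 0, 3/16 · 0.089286 = 0.016741, 1/4 · 0.2 = 0.05, 1/4 · 0.16667 = 0.041667, 1/4 · 0.14545 = 0.036364; with total 0.14477.
So P(box D | data) = (0.041667) / (0.14477) = 0.28781.

0.2878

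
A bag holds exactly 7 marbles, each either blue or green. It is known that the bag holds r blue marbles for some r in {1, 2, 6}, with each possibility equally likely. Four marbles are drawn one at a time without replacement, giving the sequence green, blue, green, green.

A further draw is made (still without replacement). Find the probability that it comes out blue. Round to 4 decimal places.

Under each hypothesis, the probability of the observed sequence is: P(data | r = 1) = (6/7)(1/6)(5/5)(4/4) = 1/7; P(data | r = 2) = (5/7)(2/6)(4/5)(3/4) = 1/7; P(data | r = 6) = (1/7)(6/6)(0/5) = 0.
Weighting by the prior gives 1/3 · 1/7 = 1/21, 1/3 · 1/7 = 1/21, 1/3 · 0 = 0; with total 2/21.
Dividing through by the total gives posterior P(r = 1 | data) = 1/2, P(r = 2 | data) = 1/2, P(r = 6 | data) = 0.
So P(blue next | data) = Σ P(blue next | H) P(H | data) = (0)(1/2) + (1/3)(1/2) = 1/6.

0.1667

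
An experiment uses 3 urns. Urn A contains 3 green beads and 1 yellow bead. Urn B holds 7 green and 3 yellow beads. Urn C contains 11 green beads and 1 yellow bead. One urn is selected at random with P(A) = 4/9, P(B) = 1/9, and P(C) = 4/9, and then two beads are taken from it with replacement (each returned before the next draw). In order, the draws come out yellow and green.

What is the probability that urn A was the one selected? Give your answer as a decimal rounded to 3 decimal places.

0.593

Compute the likelihood of the observed sequence for each case: P(data | urn A) = (1/4)(3/4) = 0.1875; P(data | urn B) = (3/10)(7/10) = 0.21; P(data | urn C) = (1/12)(11/12) = 0.076389.
Multiplying each by its prior: 4/9 · 0.1875 = 0.083333, 1/9 · 0.21 = 0.023333, 4/9 · 0.076389 = 0.033951; with total 0.14062.
Hence P(urn A | data) = (0.083333) / (0.14062) = 0.59263.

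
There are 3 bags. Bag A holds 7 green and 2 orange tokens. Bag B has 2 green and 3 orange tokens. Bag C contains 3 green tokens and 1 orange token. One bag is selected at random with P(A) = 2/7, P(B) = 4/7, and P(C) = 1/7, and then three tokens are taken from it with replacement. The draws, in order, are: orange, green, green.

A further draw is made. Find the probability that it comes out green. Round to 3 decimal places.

0.590

Compute the likelihood of the observed sequence for each case: P(data | bag A) = (2/9)(7/9)(7/9) = 0.13443; P(data | bag B) = (3/5)(2/5)(2/5) = 0.096; P(data | bag C) = (1/4)(3/4)(3/4) = 0.14062.
The prior-weighted likelihoods are 2/7 · 0.13443 = 0.038409, 4/7 · 0.096 = 0.054857, 1/7 · 0.14062 = 0.020089; summing to 0.11336.
Dividing through by the total gives posterior P(bag A | data) = 0.33884, P(bag B | data) = 0.48394, P(bag C | data) = 0.17722.
The predictive probability is P(green next | data) = (7/9)(0.33884) + (2/5)(0.48394) + (3/4)(0.17722) = 0.59003.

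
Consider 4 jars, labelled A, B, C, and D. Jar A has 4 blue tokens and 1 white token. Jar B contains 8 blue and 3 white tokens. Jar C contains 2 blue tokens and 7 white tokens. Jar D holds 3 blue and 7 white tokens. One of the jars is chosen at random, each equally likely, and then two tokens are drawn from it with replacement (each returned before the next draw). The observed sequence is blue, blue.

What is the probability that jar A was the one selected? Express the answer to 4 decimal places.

The likelihood of the observed sequence under each hypothesis: P(data | jar A) = (4/5)(4/5) = 0.64; P(data | jar B) = (8/11)(8/11) = 0.52893; P(data | jar C) = (2/9)(2/9) = 0.049383; P(data | jar D) = (3/10)(3/10) = 0.09.
Weighting by the prior gives 1/4 · 0.64 = 0.16, 1/4 · 0.52893 = 0.13223, 1/4 · 0.049383 = 0.012346, 1/4 · 0.09 = 0.0225; these sum to 0.32708.
So P(jar A | data) = (0.16) / (0.32708) = 0.48918.

0.4892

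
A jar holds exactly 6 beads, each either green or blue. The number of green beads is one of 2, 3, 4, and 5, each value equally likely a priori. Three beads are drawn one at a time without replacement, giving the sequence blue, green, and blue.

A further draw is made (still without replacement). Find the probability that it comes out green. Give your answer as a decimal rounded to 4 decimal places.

0.5600

The likelihood of the observed sequence under each hypothesis: P(data | r = 2) = (4/6)(2/5)(3/4) = 1/5; P(data | r = 3) = (3/6)(3/5)(2/4) = 3/20; P(data | r = 4) = (2/6)(4/5)(1/4) = 1/15; P(data | r = 5) = (1/6)(5/5)(0/4) = 0.
The prior-weighted likelihoods are 1/4 · 1/5 = 1/20, 1/4 · 3/20 = 3/80, 1/4 · 1/15 = 1/60, 1/4 · 0 = 0; with total 5/48.
Normalising, the posterior is P(r = 2 | data) = 12/25, P(r = 3 | data) = 9/25, P(r = 4 | data) = 4/25, P(r = 5 | data) = 0.
So P(green next | data) = Σ P(green next | H) P(H | data) = (1/3)(12/25) + (2/3)(9/25) + (1)(4/25) = 14/25.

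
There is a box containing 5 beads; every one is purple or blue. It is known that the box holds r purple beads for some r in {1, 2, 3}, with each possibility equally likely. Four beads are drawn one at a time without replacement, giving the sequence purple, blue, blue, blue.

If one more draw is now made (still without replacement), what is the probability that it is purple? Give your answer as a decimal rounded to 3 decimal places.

0.333

The likelihood of the observed sequence under each hypothesis: P(data | r = 1) = (1/5)(4/4)(3/3)(2/2) = 1/5; P(data | r = 2) = (2/5)(3/4)(2/3)(1/2) = 1/10; P(data | r = 3) = (3/5)(2/4)(1/3)(0/2) = 0.
Weighting by the prior gives 1/3 · 1/5 = 1/15, 1/3 · 1/10 = 1/30, 1/3 · 0 = 0; these sum to 1/10.
Dividing through by the total gives posterior P(r = 1 | data) = 2/3, P(r = 2 | data) = 1/3, P(r = 3 | data) = 0.
So P(purple next | data) = Σ P(purple next | H) P(H | data) = (0)(2/3) + (1)(1/3) = 1/3.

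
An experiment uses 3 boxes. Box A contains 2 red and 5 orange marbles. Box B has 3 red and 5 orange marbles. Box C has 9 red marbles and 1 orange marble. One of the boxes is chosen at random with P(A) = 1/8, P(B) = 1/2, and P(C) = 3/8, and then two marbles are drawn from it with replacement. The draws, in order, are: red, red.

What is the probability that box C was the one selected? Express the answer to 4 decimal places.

0.7905

Under each hypothesis, the probability of the observed sequence is: P(data | box A) = (2/7)(2/7) = 0.081633; P(data | box B) = (3/8)(3/8) = 0.14062; P(data | box C) = (9/10)(9/10) = 0.81.
The prior-weighted likelihoods are 1/8 · 0.081633 = 0.010204, 1/2 · 0.14062 = 0.070312, 3/8 · 0.81 = 0.30375; summing to 0.38427.
Therefore the posterior P(box C | data) = (0.30375) / (0.38427) = 0.79047.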